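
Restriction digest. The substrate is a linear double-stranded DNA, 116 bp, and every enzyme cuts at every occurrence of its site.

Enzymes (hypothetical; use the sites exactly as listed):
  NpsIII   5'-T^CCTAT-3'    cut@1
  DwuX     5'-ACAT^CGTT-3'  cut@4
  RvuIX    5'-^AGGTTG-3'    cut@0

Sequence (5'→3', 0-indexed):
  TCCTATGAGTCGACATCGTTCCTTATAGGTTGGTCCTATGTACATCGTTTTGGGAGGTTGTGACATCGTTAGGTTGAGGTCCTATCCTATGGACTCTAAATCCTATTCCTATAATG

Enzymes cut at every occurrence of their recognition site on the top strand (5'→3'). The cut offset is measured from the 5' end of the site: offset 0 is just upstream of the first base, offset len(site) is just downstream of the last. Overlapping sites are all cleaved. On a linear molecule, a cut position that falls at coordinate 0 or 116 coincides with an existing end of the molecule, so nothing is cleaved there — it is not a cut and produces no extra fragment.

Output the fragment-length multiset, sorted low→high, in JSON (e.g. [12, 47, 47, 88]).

[1,4,5,6,8,9,9,10,10,11,12,15,16]

Site scan:
  NpsIII (TCCTAT, off=1): starts [0, 33, 79, 84, 100, 106] → cuts [1, 34, 80, 85, 101, 107]
  DwuX (ACATCGTT, off=4): starts [12, 41, 62] → cuts [16, 45, 66]
  RvuIX (AGGTTG, off=0): starts [26, 54, 70] → cuts [26, 54, 70]

All cut coordinates (distinct, sorted): [1, 16, 26, 34, 45, 54, 66, 70, 80, 85, 101, 107]

Fragment lengths:
  [0,1): 1 bp
  [1,16): 15 bp
  [16,26): 10 bp
  [26,34): 8 bp
  [34,45): 11 bp
  [45,54): 9 bp
  [54,66): 12 bp
  [66,70): 4 bp
  [70,80): 10 bp
  [80,85): 5 bp
  [85,101): 16 bp
  [101,107): 6 bp
  [107,116): 9 bp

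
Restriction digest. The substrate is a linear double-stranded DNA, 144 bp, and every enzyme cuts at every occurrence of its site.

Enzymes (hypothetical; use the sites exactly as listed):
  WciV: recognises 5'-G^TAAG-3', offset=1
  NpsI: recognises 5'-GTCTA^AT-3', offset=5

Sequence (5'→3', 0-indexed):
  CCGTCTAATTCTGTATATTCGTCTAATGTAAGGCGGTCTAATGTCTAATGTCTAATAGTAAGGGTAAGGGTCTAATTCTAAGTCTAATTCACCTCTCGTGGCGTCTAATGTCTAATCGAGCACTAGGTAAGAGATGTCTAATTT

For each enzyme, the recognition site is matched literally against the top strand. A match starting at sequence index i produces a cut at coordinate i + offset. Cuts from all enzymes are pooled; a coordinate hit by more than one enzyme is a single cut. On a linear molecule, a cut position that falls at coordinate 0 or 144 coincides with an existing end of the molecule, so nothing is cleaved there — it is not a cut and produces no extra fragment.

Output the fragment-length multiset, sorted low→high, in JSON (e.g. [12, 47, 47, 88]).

Per-enzyme occurrences:
  WciV (GTAAG, off=1): starts [27, 57, 63, 126] → cuts [28, 58, 64, 127]
  NpsI (GTCTAAT, off=5): starts [2, 20, 35, 42, 49, 69, 81, 102, 109, 135] → cuts [7, 25, 40, 47, 54, 74, 86, 107, 114, 140]

Pooled cuts: [7, 25, 28, 40, 47, 54, 58, 64, 74, 86, 107, 114, 127, 140]

Fragment lengths:
  [0,7): 7 bp
  [7,25): 18 bp
  [25,28): 3 bp
  [28,40): 12 bp
  [40,47): 7 bp
  [47,54): 7 bp
  [54,58): 4 bp
  [58,64): 6 bp
  [64,74): 10 bp
  [74,86): 12 bp
  [86,107): 21 bp
  [107,114): 7 bp
  [114,127): 13 bp
  [127,140): 13 bp
  [140,144): 4 bp

[3,4,4,6,7,7,7,7,10,12,12,13,13,18,21]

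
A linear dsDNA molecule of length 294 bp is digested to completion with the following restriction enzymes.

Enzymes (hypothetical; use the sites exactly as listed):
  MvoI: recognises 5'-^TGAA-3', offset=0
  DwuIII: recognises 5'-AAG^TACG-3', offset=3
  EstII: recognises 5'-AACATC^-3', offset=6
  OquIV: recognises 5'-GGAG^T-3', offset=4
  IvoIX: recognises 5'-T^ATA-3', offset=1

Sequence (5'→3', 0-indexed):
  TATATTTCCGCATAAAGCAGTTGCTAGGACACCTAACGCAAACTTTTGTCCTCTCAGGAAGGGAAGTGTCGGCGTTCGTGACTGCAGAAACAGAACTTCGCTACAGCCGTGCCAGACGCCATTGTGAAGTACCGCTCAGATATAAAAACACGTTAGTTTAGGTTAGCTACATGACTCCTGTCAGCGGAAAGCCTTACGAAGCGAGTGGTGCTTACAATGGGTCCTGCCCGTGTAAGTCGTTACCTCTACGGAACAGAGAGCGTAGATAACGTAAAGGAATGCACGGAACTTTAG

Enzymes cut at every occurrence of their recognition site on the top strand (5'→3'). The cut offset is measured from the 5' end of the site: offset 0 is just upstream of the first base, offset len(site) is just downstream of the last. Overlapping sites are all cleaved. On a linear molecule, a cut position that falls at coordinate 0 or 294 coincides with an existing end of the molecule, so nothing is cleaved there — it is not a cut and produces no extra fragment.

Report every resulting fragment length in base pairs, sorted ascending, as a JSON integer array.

[1,17,123,153]

Scan for sites:
  MvoI (TGAA, off=0): starts [124] → cuts [124]
  DwuIII (AAGTACG, off=3): no sites
  EstII (AACATC, off=6): no sites
  OquIV (GGAGT, off=4): no sites
  IvoIX (TATA, off=1): starts [0, 140] → cuts [1, 141]

All cut coordinates (distinct, sorted): [1, 124, 141]

Fragment lengths:
  [0,1): 1 bp
  [1,124): 123 bp
  [124,141): 17 bp
  [141,294): 153 bp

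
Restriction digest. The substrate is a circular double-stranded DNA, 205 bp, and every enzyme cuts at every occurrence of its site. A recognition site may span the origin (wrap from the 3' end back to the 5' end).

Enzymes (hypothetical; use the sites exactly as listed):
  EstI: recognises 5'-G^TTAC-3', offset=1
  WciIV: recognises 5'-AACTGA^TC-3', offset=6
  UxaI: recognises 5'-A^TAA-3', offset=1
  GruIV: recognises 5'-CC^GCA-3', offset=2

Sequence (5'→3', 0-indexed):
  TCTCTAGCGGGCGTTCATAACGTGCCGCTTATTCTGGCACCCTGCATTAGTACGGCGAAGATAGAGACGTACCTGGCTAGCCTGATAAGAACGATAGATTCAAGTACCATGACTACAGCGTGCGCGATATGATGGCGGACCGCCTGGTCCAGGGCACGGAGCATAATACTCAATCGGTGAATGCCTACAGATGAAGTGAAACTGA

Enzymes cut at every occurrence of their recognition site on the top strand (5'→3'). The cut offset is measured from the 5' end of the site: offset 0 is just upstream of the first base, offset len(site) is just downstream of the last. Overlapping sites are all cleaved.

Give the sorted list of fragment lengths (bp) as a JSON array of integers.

[17,42,68,78]

Site scan:
  EstI (GTTAC, off=1): no sites
  WciIV AACTGATC/6: at [199] ⇒ [0]
  UxaI ATAA/1: at [16, 84, 162] ⇒ [17, 85, 163]
  GruIV (CCGCA, off=2): no sites

Pooled cuts: [0, 17, 85, 163]

Fragments:
  0→17: 17 bp
  17→85: 68 bp
  85→163: 78 bp
  163→0 (wrap): 205-163+0 = 42 bp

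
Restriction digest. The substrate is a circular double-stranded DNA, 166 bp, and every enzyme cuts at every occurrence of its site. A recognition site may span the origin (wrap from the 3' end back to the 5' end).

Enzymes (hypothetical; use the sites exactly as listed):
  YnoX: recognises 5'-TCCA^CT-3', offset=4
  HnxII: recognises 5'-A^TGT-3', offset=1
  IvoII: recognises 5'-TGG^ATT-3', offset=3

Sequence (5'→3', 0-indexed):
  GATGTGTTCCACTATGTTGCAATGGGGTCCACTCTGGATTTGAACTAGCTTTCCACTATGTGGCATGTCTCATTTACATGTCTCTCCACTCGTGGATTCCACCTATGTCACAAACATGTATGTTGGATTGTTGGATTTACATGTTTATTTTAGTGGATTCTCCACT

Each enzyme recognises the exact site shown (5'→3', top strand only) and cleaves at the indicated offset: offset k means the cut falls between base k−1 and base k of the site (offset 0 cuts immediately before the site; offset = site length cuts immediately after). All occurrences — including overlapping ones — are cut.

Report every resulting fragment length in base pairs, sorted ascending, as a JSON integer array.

Per-enzyme occurrences:
  YnoX (TCCACT, off=4): starts [7, 27, 51, 84, 160] → cuts [11, 31, 55, 88, 164]
  HnxII (ATGT, off=1): starts [1, 13, 57, 64, 77, 104, 115, 119, 140] → cuts [2, 14, 58, 65, 78, 105, 116, 120, 141]
  IvoII (TGGATT, off=3): starts [34, 92, 123, 131, 153] → cuts [37, 95, 126, 134, 156]

All cut coordinates (distinct, sorted): [2, 11, 14, 31, 37, 55, 58, 65, 78, 88, 95, 105, 116, 120, 126, 134, 141, 156, 164]

Fragment lengths:
  2→11: 9 bp
  11→14: 3 bp
  14→31: 17 bp
  31→37: 6 bp
  37→55: 18 bp
  55→58: 3 bp
  58→65: 7 bp
  65→78: 13 bp
  78→88: 10 bp
  88→95: 7 bp
  95→105: 10 bp
  105→116: 11 bp
  116→120: 4 bp
  120→126: 6 bp
  126→134: 8 bp
  134→141: 7 bp
  141→156: 15 bp
  156→164: 8 bp
  164→2 (wrap): 166-164+2 = 4 bp

[3,3,4,4,6,6,7,7,7,8,8,9,10,10,11,13,15,17,18]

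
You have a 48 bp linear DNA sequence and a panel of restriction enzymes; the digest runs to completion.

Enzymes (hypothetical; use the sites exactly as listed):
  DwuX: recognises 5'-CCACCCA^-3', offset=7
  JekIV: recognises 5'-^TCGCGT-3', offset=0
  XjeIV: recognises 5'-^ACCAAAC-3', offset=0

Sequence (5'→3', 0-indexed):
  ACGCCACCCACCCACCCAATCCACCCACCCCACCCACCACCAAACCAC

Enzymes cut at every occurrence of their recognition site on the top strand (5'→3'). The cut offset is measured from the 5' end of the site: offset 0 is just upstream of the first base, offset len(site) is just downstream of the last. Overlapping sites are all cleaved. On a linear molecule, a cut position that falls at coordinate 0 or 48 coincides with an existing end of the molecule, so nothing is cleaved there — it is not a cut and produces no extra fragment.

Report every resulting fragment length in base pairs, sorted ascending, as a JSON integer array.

[2,4,4,9,9,10,10]

Per-enzyme occurrences:
  DwuX CCACCCA/7: at [3, 7, 11, 20, 29] ⇒ [10, 14, 18, 27, 36]
  JekIV (TCGCGT, off=0): no sites
  XjeIV ACCAAAC/0: at [38] ⇒ [38]

Pooled cuts: [10, 14, 18, 27, 36, 38]

Fragment lengths:
  [0,10): 10 bp
  [10,14): 4 bp
  [14,18): 4 bp
  [18,27): 9 bp
  [27,36): 9 bp
  [36,38): 2 bp
  [38,48): 10 bp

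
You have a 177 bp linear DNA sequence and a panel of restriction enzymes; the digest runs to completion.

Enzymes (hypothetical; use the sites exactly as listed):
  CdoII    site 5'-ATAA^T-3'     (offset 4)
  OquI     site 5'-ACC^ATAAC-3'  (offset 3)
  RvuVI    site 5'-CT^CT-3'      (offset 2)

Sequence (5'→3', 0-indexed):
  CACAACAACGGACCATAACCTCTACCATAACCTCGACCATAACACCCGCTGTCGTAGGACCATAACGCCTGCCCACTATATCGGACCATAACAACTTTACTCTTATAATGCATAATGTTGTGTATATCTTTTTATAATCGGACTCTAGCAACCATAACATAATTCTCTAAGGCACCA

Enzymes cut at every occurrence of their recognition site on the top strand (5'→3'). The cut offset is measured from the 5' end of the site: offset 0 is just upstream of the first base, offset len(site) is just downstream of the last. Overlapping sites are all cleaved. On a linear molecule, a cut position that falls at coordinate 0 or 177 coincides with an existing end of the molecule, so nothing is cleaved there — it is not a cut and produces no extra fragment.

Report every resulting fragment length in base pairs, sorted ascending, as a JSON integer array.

[4,5,7,7,7,7,9,9,11,12,14,14,22,23,26]

Per-enzyme occurrences:
  CdoII (ATAAT, off=4): starts [104, 111, 133, 158] → cuts [108, 115, 137, 162]
  OquI (ACCATAAC, off=3): starts [11, 23, 35, 58, 84, 150] → cuts [14, 26, 38, 61, 87, 153]
  RvuVI (CTCT, off=2): starts [19, 99, 142, 164] → cuts [21, 101, 144, 166]

Pooled cuts: [14, 21, 26, 38, 61, 87, 101, 108, 115, 137, 144, 153, 162, 166]

Fragments:
  [0,14): 14 bp
  [14,21): 7 bp
  [21,26): 5 bp
  [26,38): 12 bp
  [38,61): 23 bp
  [61,87): 26 bp
  [87,101): 14 bp
  [101,108): 7 bp
  [108,115): 7 bp
  [115,137): 22 bp
  [137,144): 7 bp
  [144,153): 9 bp
  [153,162): 9 bp
  [162,166): 4 bp
  [166,177): 11 bp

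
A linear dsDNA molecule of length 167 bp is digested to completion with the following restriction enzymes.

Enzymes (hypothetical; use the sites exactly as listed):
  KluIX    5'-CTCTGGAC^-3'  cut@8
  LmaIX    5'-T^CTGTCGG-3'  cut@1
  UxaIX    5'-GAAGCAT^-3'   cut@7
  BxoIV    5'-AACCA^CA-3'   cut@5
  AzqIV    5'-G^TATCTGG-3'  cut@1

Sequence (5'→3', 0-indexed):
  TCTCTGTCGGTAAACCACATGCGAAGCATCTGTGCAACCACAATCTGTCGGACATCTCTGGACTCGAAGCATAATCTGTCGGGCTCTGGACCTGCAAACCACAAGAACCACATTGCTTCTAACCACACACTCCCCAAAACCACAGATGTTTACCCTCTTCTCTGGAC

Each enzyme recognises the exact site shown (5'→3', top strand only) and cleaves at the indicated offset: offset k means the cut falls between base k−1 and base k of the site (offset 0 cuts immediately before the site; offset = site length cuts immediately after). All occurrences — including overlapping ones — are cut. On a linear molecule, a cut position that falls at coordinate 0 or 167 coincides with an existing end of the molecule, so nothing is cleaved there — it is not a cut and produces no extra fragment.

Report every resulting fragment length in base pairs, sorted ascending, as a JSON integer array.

[3,3,4,9,9,10,11,12,14,15,16,17,19,25]

Per-enzyme occurrences:
  KluIX CTCTGGAC/8: at [55, 83, 159] ⇒ [63, 91] (position 167 is a terminus of the linear molecule — no cut)
  LmaIX TCTGTCGG/1: at [2, 43, 74] ⇒ [3, 44, 75]
  UxaIX GAAGCAT/7: at [22, 65] ⇒ [29, 72]
  BxoIV AACCACA/5: at [12, 35, 96, 105, 120, 137] ⇒ [17, 40, 101, 110, 125, 142]
  AzqIV (GTATCTGG, off=1): no sites

All cut coordinates (distinct, sorted): [3, 17, 29, 40, 44, 63, 72, 75, 91, 101, 110, 125, 142]

Fragment lengths:
  [0,3): 3 bp
  [3,17): 14 bp
  [17,29): 12 bp
  [29,40): 11 bp
  [40,44): 4 bp
  [44,63): 19 bp
  [63,72): 9 bp
  [72,75): 3 bp
  [75,91): 16 bp
  [91,101): 10 bp
  [101,110): 9 bp
  [110,125): 15 bp
  [125,142): 17 bp
  [142,167): 25 bp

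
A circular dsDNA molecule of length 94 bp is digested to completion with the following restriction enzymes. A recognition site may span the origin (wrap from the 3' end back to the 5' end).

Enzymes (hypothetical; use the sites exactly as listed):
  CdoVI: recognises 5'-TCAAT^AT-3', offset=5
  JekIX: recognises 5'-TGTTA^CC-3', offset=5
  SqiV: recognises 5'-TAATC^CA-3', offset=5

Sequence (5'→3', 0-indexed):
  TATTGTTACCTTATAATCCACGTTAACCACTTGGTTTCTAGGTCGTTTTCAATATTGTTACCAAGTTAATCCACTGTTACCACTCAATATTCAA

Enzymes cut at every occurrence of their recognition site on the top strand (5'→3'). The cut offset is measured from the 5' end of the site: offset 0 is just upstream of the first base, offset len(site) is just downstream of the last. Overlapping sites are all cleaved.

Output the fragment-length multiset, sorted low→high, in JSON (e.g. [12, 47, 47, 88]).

[7,7,7,8,9,10,11,35]

Site scan:
  CdoVI TCAATAT/5: at [48, 83, 90] ⇒ [1, 53, 88]
  JekIX TGTTACC/5: at [3, 55, 74] ⇒ [8, 60, 79]
  SqiV TAATCCA/5: at [13, 66] ⇒ [18, 71]

All cut coordinates (distinct, sorted): [1, 8, 18, 53, 60, 71, 79, 88]

Fragments:
  1→8: 7 bp
  8→18: 10 bp
  18→53: 35 bp
  53→60: 7 bp
  60→71: 11 bp
  71→79: 8 bp
  79→88: 9 bp
  88→1 (wrap): 94-88+1 = 7 bp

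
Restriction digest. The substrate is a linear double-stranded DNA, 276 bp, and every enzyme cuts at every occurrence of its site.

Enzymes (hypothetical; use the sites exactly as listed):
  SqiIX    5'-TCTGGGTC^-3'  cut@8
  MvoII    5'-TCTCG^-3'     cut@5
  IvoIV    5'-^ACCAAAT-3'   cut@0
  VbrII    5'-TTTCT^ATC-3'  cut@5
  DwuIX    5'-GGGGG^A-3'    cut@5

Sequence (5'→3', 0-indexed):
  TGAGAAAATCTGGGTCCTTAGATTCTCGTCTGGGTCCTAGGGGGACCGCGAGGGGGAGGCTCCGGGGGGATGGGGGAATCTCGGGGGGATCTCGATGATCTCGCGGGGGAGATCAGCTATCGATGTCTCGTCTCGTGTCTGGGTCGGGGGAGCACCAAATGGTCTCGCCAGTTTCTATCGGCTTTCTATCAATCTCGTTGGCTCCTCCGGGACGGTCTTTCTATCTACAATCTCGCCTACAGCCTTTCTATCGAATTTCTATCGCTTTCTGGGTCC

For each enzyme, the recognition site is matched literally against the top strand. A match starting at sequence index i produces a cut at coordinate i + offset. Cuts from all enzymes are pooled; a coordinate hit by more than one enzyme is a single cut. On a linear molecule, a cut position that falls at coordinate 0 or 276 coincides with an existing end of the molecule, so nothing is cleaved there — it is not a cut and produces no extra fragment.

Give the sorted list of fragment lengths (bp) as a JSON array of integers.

[1,3,5,5,5,6,6,7,7,8,8,9,9,10,10,11,11,12,12,13,13,14,14,15,16,21,25]

Scan for sites:
  SqiIX TCTGGGTC/8: at [8, 28, 137, 267] ⇒ [16, 36, 145, 275]
  MvoII TCTCG/5: at [23, 78, 89, 98, 125, 130, 162, 192, 230] ⇒ [28, 83, 94, 103, 130, 135, 167, 197, 235]
  IvoIV ACCAAAT/0: at [153] ⇒ [153]
  VbrII TTTCTATC/5: at [171, 182, 217, 244, 255] ⇒ [176, 187, 222, 249, 260]
  DwuIX GGGGGA/5: at [39, 51, 64, 71, 83, 104, 145] ⇒ [44, 56, 69, 76, 88, 109, 150]

Pooled cuts: [16, 28, 36, 44, 56, 69, 76, 83, 88, 94, 103, 109, 130, 135, 145, 150, 153, 167, 176, 187, 197, 222, 235, 249, 260, 275]

Fragments:
  [0,16): 16 bp
  [16,28): 12 bp
  [28,36): 8 bp
  [36,44): 8 bp
  [44,56): 12 bp
  [56,69): 13 bp
  [69,76): 7 bp
  [76,83): 7 bp
  [83,88): 5 bp
  [88,94): 6 bp
  [94,103): 9 bp
  [103,109): 6 bp
  [109,130): 21 bp
  [130,135): 5 bp
  [135,145): 10 bp
  [145,150): 5 bp
  [150,153): 3 bp
  [153,167): 14 bp
  [167,176): 9 bp
  [176,187): 11 bp
  [187,197): 10 bp
  [197,222): 25 bp
  [222,235): 13 bp
  [235,249): 14 bp
  [249,260): 11 bp
  [260,275): 15 bp
  [275,276): 1 bp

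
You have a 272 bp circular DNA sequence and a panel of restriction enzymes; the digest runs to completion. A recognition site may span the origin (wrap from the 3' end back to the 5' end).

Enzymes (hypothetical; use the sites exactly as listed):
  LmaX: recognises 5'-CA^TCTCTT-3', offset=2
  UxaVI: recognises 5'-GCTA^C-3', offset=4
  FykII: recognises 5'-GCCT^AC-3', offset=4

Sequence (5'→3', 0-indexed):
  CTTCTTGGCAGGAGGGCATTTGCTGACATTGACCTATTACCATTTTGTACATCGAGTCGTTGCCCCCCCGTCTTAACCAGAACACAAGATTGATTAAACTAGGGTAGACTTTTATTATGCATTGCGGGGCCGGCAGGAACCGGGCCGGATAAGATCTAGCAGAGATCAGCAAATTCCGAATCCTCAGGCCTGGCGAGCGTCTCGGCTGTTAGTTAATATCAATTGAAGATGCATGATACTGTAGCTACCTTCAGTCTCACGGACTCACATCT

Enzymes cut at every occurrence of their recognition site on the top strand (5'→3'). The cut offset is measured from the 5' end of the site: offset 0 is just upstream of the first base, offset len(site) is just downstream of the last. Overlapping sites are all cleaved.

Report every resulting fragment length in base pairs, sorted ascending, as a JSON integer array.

[22,250]

Scan for sites:
  LmaX CATCTCTT/2: at [267] ⇒ [269]
  UxaVI GCTAC/4: at [243] ⇒ [247]
  FykII (GCCTAC, off=4): no sites

Pooled cuts: [247, 269]

Fragments:
  247→269: 22 bp
  269→247 (wrap): 272-269+247 = 250 bp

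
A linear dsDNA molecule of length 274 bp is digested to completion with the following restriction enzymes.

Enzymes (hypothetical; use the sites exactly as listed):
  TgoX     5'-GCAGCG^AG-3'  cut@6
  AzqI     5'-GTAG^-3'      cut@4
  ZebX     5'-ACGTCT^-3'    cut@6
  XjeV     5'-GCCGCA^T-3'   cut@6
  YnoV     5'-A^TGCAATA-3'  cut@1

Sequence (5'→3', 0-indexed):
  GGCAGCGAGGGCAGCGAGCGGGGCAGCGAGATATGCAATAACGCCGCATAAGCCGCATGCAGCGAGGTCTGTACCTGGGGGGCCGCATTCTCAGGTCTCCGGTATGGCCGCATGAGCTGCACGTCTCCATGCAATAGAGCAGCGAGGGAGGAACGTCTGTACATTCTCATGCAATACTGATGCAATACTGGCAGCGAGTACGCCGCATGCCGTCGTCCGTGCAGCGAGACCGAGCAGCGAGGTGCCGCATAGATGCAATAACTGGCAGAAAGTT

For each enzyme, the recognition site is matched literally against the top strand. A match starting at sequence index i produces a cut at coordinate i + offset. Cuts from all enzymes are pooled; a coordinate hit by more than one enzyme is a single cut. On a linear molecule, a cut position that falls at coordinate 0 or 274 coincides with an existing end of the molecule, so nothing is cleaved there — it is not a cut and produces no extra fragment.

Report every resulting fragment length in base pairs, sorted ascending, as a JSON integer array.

Per-enzyme occurrences:
  TgoX (GCAGCGAG, off=6): starts [1, 10, 22, 58, 138, 190, 220, 233] → cuts [7, 16, 28, 64, 144, 196, 226, 239]
  AzqI (GTAG, off=4): no sites
  ZebX (ACGTCT, off=6): starts [120, 152] → cuts [126, 158]
  XjeV (GCCGCAT, off=6): starts [42, 51, 81, 106, 201, 243] → cuts [48, 57, 87, 112, 207, 249]
  YnoV (ATGCAATA, off=1): starts [32, 128, 168, 179, 252] → cuts [33, 129, 169, 180, 253]

All cut coordinates (distinct, sorted): [7, 16, 28, 33, 48, 57, 64, 87, 112, 126, 129, 144, 158, 169, 180, 196, 207, 226, 239, 249, 253]

Fragments:
  [0,7): 7 bp
  [7,16): 9 bp
  [16,28): 12 bp
  [28,33): 5 bp
  [33,48): 15 bp
  [48,57): 9 bp
  [57,64): 7 bp
  [64,87): 23 bp
  [87,112): 25 bp
  [112,126): 14 bp
  [126,129): 3 bp
  [129,144): 15 bp
  [144,158): 14 bp
  [158,169): 11 bp
  [169,180): 11 bp
  [180,196): 16 bp
  [196,207): 11 bp
  [207,226): 19 bp
  [226,239): 13 bp
  [239,249): 10 bp
  [249,253): 4 bp
  [253,274): 21 bp

[3,4,5,7,7,9,9,10,11,11,11,12,13,14,14,15,15,16,19,21,23,25]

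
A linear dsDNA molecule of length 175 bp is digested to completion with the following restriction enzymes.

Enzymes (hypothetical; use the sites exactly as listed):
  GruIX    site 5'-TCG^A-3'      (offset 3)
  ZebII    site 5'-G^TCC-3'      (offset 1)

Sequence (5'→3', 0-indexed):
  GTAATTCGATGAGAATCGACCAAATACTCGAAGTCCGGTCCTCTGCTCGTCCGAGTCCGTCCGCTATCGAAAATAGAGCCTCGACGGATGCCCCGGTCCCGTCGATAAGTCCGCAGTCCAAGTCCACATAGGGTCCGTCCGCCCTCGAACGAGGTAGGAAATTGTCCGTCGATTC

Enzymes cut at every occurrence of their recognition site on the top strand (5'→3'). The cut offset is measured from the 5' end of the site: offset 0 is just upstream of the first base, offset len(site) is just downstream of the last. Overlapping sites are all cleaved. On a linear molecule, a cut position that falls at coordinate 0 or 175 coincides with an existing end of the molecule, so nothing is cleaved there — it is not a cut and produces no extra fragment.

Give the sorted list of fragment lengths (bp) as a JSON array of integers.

Site scan:
  GruIX TCGA/3: at [5, 15, 27, 66, 80, 101, 144, 168] ⇒ [8, 18, 30, 69, 83, 104, 147, 171]
  ZebII GTCC/1: at [32, 37, 48, 54, 58, 95, 108, 115, 121, 132, 136, 163] ⇒ [33, 38, 49, 55, 59, 96, 109, 116, 122, 133, 137, 164]

Pooled cuts: [8, 18, 30, 33, 38, 49, 55, 59, 69, 83, 96, 104, 109, 116, 122, 133, 137, 147, 164, 171]

Fragment lengths:
  [0,8): 8 bp
  [8,18): 10 bp
  [18,30): 12 bp
  [30,33): 3 bp
  [33,38): 5 bp
  [38,49): 11 bp
  [49,55): 6 bp
  [55,59): 4 bp
  [59,69): 10 bp
  [69,83): 14 bp
  [83,96): 13 bp
  [96,104): 8 bp
  [104,109): 5 bp
  [109,116): 7 bp
  [116,122): 6 bp
  [122,133): 11 bp
  [133,137): 4 bp
  [137,147): 10 bp
  [147,164): 17 bp
  [164,171): 7 bp
  [171,175): 4 bp

[3,4,4,4,5,5,6,6,7,7,8,8,10,10,10,11,11,12,13,14,17]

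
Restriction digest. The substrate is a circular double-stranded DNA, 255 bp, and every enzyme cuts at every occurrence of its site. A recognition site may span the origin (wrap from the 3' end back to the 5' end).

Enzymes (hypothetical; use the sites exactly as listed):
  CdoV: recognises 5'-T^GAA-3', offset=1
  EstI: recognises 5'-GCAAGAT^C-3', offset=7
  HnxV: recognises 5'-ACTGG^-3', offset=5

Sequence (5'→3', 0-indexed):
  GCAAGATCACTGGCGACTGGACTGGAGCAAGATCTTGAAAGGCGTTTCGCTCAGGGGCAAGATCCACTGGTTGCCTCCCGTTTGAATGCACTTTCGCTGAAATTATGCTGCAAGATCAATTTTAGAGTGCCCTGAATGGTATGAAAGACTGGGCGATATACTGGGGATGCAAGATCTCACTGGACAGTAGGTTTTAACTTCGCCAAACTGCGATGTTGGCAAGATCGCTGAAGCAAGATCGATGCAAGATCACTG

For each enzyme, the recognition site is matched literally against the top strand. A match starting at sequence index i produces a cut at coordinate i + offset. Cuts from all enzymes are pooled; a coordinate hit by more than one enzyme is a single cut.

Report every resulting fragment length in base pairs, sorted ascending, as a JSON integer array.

[3,4,5,6,6,6,7,7,8,8,9,10,10,11,11,12,13,15,17,18,27,42]

Per-enzyme occurrences:
  CdoV (TGAA, off=1): starts [35, 82, 97, 132, 141, 228] → cuts [36, 83, 98, 133, 142, 229]
  EstI (GCAAGATC, off=7): starts [0, 26, 56, 109, 168, 218, 232, 243] → cuts [7, 33, 63, 116, 175, 225, 239, 250]
  HnxV (ACTGG, off=5): starts [8, 15, 20, 65, 147, 159, 178, 251] → cuts [1, 13, 20, 25, 70, 152, 164, 183]

Pooled cuts: [1, 7, 13, 20, 25, 33, 36, 63, 70, 83, 98, 116, 133, 142, 152, 164, 175, 183, 225, 229, 239, 250]

Fragments:
  1→7: 6 bp
  7→13: 6 bp
  13→20: 7 bp
  20→25: 5 bp
  25→33: 8 bp
  33→36: 3 bp
  36→63: 27 bp
  63→70: 7 bp
  70→83: 13 bp
  83→98: 15 bp
  98→116: 18 bp
  116→133: 17 bp
  133→142: 9 bp
  142→152: 10 bp
  152→164: 12 bp
  164→175: 11 bp
  175→183: 8 bp
  183→225: 42 bp
  225→229: 4 bp
  229→239: 10 bp
  239→250: 11 bp
  250→1 (wrap): 255-250+1 = 6 bp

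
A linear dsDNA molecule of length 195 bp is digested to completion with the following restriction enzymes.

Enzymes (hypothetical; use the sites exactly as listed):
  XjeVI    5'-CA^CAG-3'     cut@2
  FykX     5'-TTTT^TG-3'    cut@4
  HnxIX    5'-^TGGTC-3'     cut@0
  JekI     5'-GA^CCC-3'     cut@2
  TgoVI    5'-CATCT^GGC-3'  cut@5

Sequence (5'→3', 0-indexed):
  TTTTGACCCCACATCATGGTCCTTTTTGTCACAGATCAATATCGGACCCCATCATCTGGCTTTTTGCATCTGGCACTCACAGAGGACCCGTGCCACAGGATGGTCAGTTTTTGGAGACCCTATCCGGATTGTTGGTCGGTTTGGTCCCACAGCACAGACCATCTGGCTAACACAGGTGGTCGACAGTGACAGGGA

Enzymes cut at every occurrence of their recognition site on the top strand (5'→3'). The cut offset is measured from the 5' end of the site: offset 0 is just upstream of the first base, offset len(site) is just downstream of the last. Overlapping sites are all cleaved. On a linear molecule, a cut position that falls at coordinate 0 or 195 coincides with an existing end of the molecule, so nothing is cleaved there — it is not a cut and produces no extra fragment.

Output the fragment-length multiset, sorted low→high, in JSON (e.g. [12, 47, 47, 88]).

[4,5,5,5,6,6,7,7,7,8,8,8,9,9,10,10,10,11,11,15,15,19]

Per-enzyme occurrences:
  XjeVI (CACAG, off=2): starts [29, 77, 93, 147, 152, 170] → cuts [31, 79, 95, 149, 154, 172]
  FykX (TTTTTG, off=4): starts [22, 60, 107] → cuts [26, 64, 111]
  HnxIX (TGGTC, off=0): starts [16, 100, 132, 141, 176] → cuts [16, 100, 132, 141, 176]
  JekI (GACCC, off=2): starts [4, 44, 84, 115] → cuts [6, 46, 86, 117]
  TgoVI (CATCTGGC, off=5): starts [52, 66, 159] → cuts [57, 71, 164]

Pooled cuts: [6, 16, 26, 31, 46, 57, 64, 71, 79, 86, 95, 100, 111, 117, 132, 141, 149, 154, 164, 172, 176]

Fragment lengths:
  [0,6): 6 bp
  [6,16): 10 bp
  [16,26): 10 bp
  [26,31): 5 bp
  [31,46): 15 bp
  [46,57): 11 bp
  [57,64): 7 bp
  [64,71): 7 bp
  [71,79): 8 bp
  [79,86): 7 bp
  [86,95): 9 bp
  [95,100): 5 bp
  [100,111): 11 bp
  [111,117): 6 bp
  [117,132): 15 bp
  [132,141): 9 bp
  [141,149): 8 bp
  [149,154): 5 bp
  [154,164): 10 bp
  [164,172): 8 bp
  [172,176): 4 bp
  [176,195): 19 bp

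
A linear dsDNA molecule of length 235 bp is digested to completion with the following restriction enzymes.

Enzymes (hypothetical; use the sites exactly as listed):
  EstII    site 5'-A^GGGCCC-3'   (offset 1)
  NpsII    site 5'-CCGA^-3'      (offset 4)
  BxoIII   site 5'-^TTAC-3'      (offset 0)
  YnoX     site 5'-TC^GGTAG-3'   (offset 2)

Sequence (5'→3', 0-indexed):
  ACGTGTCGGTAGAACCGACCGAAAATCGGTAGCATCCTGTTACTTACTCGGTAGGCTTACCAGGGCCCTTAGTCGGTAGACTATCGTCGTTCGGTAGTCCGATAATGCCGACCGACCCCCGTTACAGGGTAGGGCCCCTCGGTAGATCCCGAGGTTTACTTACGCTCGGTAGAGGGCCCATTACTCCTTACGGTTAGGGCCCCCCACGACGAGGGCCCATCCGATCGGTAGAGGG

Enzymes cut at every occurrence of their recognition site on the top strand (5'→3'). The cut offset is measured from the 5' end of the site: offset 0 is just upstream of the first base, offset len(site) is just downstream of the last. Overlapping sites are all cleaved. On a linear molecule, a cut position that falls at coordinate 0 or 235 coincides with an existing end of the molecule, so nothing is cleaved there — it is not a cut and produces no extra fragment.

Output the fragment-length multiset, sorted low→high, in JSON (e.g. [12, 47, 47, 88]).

[2,3,4,4,4,4,5,6,6,6,6,7,7,7,7,8,9,9,9,9,10,10,11,12,12,12,12,16,18]

Scan for sites:
  EstII AGGGCCC/1: at [61, 130, 172, 195, 211] ⇒ [62, 131, 173, 196, 212]
  NpsII CCGA/4: at [14, 18, 98, 107, 111, 148, 220] ⇒ [18, 22, 102, 111, 115, 152, 224]
  BxoIII TTAC/0: at [39, 43, 56, 121, 155, 159, 180, 187] ⇒ [39, 43, 56, 121, 155, 159, 180, 187]
  YnoX TCGGTAG/2: at [5, 25, 47, 72, 90, 138, 165, 224] ⇒ [7, 27, 49, 74, 92, 140, 167, 226]

All cut coordinates (distinct, sorted): [7, 18, 22, 27, 39, 43, 49, 56, 62, 74, 92, 102, 111, 115, 121, 131, 140, 152, 155, 159, 167, 173, 180, 187, 196, 212, 224, 226]

Fragments:
  [0,7): 7 bp
  [7,18): 11 bp
  [18,22): 4 bp
  [22,27): 5 bp
  [27,39): 12 bp
  [39,43): 4 bp
  [43,49): 6 bp
  [49,56): 7 bp
  [56,62): 6 bp
  [62,74): 12 bp
  [74,92): 18 bp
  [92,102): 10 bp
  [102,111): 9 bp
  [111,115): 4 bp
  [115,121): 6 bp
  [121,131): 10 bp
  [131,140): 9 bp
  [140,152): 12 bp
  [152,155): 3 bp
  [155,159): 4 bp
  [159,167): 8 bp
  [167,173): 6 bp
  [173,180): 7 bp
  [180,187): 7 bp
  [187,196): 9 bp
  [196,212): 16 bp
  [212,224): 12 bp
  [224,226): 2 bp
  [226,235): 9 bp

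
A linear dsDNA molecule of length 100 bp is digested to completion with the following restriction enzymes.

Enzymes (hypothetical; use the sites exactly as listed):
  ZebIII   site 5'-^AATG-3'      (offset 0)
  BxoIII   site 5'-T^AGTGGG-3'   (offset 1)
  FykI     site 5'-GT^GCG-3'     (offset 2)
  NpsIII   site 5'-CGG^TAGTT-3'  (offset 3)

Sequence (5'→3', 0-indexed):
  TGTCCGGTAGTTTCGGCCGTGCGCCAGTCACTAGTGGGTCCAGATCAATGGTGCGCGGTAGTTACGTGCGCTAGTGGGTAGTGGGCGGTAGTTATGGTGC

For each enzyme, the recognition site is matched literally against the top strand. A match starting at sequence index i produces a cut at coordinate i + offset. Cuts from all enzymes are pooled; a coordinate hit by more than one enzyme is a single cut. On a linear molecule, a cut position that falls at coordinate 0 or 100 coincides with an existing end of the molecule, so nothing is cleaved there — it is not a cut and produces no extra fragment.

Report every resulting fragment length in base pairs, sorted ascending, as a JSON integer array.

Scan for sites:
  ZebIII AATG/0: at [46] ⇒ [46]
  BxoIII TAGTGGG/1: at [31, 71, 78] ⇒ [32, 72, 79]
  FykI GTGCG/2: at [18, 50, 65] ⇒ [20, 52, 67]
  NpsIII CGGTAGTT/3: at [4, 55, 85] ⇒ [7, 58, 88]

All cut coordinates (distinct, sorted): [7, 20, 32, 46, 52, 58, 67, 72, 79, 88]

Fragments:
  [0,7): 7 bp
  [7,20): 13 bp
  [20,32): 12 bp
  [32,46): 14 bp
  [46,52): 6 bp
  [52,58): 6 bp
  [58,67): 9 bp
  [67,72): 5 bp
  [72,79): 7 bp
  [79,88): 9 bp
  [88,100): 12 bp

[5,6,6,7,7,9,9,12,12,13,14]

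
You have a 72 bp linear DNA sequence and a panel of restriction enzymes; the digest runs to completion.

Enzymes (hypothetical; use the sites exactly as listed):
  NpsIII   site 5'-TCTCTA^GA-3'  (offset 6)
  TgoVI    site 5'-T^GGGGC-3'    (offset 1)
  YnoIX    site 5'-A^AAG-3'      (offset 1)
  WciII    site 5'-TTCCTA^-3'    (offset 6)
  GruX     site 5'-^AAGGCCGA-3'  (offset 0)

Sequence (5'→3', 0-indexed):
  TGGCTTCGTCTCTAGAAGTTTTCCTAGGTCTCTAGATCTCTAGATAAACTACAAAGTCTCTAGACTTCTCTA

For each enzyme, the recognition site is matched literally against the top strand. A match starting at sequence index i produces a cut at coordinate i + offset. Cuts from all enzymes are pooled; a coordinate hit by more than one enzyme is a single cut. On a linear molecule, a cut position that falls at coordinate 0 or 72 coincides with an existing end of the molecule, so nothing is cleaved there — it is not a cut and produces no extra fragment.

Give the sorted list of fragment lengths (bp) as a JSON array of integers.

[8,8,9,10,11,12,14]

Scan for sites:
  NpsIII (TCTCTAGA, off=6): starts [8, 28, 36, 56] → cuts [14, 34, 42, 62]
  TgoVI (TGGGGC, off=1): no sites
  YnoIX (AAAG, off=1): starts [52] → cuts [53]
  WciII (TTCCTA, off=6): starts [20] → cuts [26]
  GruX (AAGGCCGA, off=0): no sites

All cut coordinates (distinct, sorted): [14, 26, 34, 42, 53, 62]

Fragments:
  [0,14): 14 bp
  [14,26): 12 bp
  [26,34): 8 bp
  [34,42): 8 bp
  [42,53): 11 bp
  [53,62): 9 bp
  [62,72): 10 bp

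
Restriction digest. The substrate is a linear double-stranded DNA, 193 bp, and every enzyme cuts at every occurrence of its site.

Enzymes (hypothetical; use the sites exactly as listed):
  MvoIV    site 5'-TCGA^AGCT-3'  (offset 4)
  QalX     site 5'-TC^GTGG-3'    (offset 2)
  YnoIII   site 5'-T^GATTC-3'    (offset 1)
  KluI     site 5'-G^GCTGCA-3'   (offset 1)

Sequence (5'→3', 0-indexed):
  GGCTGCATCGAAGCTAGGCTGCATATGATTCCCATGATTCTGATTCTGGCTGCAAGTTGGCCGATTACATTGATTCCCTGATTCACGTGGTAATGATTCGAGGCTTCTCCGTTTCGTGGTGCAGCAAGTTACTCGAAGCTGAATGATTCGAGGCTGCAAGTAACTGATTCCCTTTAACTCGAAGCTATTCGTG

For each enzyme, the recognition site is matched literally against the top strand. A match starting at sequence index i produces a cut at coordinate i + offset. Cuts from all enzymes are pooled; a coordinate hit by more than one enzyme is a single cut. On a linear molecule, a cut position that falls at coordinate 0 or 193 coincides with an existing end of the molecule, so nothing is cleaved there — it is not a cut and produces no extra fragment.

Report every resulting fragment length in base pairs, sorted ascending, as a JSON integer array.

Per-enzyme occurrences:
  MvoIV (TCGAAGCT, off=4): starts [7, 132, 178] → cuts [11, 136, 182]
  QalX (TCGTGG, off=2): starts [113] → cuts [115]
  YnoIII (TGATTC, off=1): starts [25, 34, 40, 70, 78, 93, 143, 164] → cuts [26, 35, 41, 71, 79, 94, 144, 165]
  KluI (GGCTGCA, off=1): starts [0, 16, 47, 151] → cuts [1, 17, 48, 152]

All cut coordinates (distinct, sorted): [1, 11, 17, 26, 35, 41, 48, 71, 79, 94, 115, 136, 144, 152, 165, 182]

Fragment lengths:
  [0,1): 1 bp
  [1,11): 10 bp
  [11,17): 6 bp
  [17,26): 9 bp
  [26,35): 9 bp
  [35,41): 6 bp
  [41,48): 7 bp
  [48,71): 23 bp
  [71,79): 8 bp
  [79,94): 15 bp
  [94,115): 21 bp
  [115,136): 21 bp
  [136,144): 8 bp
  [144,152): 8 bp
  [152,165): 13 bp
  [165,182): 17 bp
  [182,193): 11 bp

[1,6,6,7,8,8,8,9,9,10,11,13,15,17,21,21,23]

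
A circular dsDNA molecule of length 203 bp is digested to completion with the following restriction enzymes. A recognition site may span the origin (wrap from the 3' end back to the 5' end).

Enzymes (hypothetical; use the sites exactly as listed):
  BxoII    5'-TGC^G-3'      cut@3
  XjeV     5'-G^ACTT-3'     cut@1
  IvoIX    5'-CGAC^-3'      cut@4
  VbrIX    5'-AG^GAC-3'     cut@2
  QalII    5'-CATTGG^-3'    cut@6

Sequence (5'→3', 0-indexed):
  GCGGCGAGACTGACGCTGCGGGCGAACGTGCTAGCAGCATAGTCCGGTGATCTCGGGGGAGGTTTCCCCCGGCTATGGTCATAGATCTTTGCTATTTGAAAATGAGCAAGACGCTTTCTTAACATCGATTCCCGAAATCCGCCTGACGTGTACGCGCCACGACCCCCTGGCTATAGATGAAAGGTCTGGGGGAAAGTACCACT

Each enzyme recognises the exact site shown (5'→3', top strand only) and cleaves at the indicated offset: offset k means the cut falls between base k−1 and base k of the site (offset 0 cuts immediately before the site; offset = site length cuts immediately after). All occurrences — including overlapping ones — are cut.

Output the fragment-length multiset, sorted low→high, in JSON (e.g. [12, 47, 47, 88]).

Scan for sites:
  BxoII (TGCG, off=3): starts [16, 202] → cuts [2, 19]
  XjeV (GACTT, off=1): no sites
  IvoIX (CGAC, off=4): starts [159] → cuts [163]
  VbrIX (AGGAC, off=2): no sites
  QalII (CATTGG, off=6): no sites

All cut coordinates (distinct, sorted): [2, 19, 163]

Fragments:
  2→19: 17 bp
  19→163: 144 bp
  163→2 (wrap): 203-163+2 = 42 bp

[17,42,144]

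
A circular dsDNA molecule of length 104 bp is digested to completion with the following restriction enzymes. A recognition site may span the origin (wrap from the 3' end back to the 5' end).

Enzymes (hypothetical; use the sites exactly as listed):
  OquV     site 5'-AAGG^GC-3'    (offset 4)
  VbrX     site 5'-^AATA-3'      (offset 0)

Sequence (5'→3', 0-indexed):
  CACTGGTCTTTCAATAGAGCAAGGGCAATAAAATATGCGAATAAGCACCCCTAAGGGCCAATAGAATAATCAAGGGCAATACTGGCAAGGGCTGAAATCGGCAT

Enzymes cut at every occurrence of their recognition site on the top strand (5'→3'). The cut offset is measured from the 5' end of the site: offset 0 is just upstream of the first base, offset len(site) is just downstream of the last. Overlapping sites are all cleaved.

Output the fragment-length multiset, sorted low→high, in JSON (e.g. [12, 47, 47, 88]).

[2,2,3,5,5,8,11,12,13,17,26]

Site scan:
  OquV (AAGGGC, off=4): starts [20, 52, 71, 86] → cuts [24, 56, 75, 90]
  VbrX (AATA, off=0): starts [12, 26, 31, 39, 59, 64, 77] → cuts [12, 26, 31, 39, 59, 64, 77]

All cut coordinates (distinct, sorted): [12, 24, 26, 31, 39, 56, 59, 64, 75, 77, 90]

Fragment lengths:
  12→24: 12 bp
  24→26: 2 bp
  26→31: 5 bp
  31→39: 8 bp
  39→56: 17 bp
  56→59: 3 bp
  59→64: 5 bp
  64→75: 11 bp
  75→77: 2 bp
  77→90: 13 bp
  90→12 (wrap): 104-90+12 = 26 bp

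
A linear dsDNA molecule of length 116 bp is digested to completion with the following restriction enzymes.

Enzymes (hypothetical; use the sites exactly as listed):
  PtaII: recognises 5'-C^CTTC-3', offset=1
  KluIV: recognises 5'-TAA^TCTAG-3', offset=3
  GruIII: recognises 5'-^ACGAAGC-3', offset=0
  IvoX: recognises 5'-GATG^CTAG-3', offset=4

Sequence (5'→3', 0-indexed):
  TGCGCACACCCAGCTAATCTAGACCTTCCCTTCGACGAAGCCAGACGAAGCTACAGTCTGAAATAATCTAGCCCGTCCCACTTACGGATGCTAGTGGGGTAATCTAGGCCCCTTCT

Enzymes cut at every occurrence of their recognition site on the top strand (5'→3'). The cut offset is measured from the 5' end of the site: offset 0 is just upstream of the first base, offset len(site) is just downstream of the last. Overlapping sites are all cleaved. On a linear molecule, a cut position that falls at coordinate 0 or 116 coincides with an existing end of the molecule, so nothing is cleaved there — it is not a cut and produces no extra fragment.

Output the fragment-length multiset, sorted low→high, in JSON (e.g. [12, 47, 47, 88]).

Scan for sites:
  PtaII (CCTTC, off=1): starts [23, 28, 110] → cuts [24, 29, 111]
  KluIV (TAATCTAG, off=3): starts [14, 63, 99] → cuts [17, 66, 102]
  GruIII (ACGAAGC, off=0): starts [34, 44] → cuts [34, 44]
  IvoX (GATGCTAG, off=4): starts [86] → cuts [90]

All cut coordinates (distinct, sorted): [17, 24, 29, 34, 44, 66, 90, 102, 111]

Fragment lengths:
  [0,17): 17 bp
  [17,24): 7 bp
  [24,29): 5 bp
  [29,34): 5 bp
  [34,44): 10 bp
  [44,66): 22 bp
  [66,90): 24 bp
  [90,102): 12 bp
  [102,111): 9 bp
  [111,116): 5 bp

[5,5,5,7,9,10,12,17,22,24]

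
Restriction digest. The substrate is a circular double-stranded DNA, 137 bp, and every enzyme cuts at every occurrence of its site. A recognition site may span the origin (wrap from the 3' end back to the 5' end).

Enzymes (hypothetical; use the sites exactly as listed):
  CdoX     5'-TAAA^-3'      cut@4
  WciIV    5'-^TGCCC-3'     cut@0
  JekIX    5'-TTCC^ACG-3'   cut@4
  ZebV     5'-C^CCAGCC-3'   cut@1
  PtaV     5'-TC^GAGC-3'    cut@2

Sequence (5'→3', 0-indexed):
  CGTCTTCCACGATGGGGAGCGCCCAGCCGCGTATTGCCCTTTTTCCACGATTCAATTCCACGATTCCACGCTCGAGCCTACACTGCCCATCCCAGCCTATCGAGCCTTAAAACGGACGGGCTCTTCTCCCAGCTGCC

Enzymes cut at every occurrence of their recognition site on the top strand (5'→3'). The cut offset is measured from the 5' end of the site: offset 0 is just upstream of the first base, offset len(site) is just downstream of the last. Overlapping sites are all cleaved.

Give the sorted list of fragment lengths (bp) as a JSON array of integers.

[6,8,8,10,10,10,12,12,12,13,14,22]

Per-enzyme occurrences:
  CdoX TAAA/4: at [107] ⇒ [111]
  WciIV TGCCC/0: at [34, 83, 133] ⇒ [34, 83, 133]
  JekIX TTCCACG/4: at [4, 42, 55, 63] ⇒ [8, 46, 59, 67]
  ZebV CCCAGCC/1: at [21, 90] ⇒ [22, 91]
  PtaV TCGAGC/2: at [71, 99] ⇒ [73, 101]

All cut coordinates (distinct, sorted): [8, 22, 34, 46, 59, 67, 73, 83, 91, 101, 111, 133]

Fragments:
  8→22: 14 bp
  22→34: 12 bp
  34→46: 12 bp
  46→59: 13 bp
  59→67: 8 bp
  67→73: 6 bp
  73→83: 10 bp
  83→91: 8 bp
  91→101: 10 bp
  101→111: 10 bp
  111→133: 22 bp
  133→8 (wrap): 137-133+8 = 12 bp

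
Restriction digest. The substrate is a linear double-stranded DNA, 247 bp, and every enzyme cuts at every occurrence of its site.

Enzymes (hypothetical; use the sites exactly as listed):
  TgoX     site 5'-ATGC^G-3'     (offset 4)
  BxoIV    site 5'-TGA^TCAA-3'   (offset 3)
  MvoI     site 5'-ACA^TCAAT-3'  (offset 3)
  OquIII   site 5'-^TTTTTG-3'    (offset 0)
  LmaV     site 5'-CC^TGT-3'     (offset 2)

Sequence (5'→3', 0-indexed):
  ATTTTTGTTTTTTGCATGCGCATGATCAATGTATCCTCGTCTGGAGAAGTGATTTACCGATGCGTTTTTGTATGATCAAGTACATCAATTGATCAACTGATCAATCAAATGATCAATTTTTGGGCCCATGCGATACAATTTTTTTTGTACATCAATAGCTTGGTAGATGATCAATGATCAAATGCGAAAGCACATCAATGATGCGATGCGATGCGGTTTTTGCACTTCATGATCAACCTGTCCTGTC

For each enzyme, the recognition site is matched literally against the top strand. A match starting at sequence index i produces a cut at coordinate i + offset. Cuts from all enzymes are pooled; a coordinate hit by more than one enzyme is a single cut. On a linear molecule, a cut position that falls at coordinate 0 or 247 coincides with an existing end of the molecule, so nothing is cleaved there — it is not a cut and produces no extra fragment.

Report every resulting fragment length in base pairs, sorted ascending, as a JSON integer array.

[1,1,2,4,4,5,5,5,6,6,7,7,8,8,8,9,9,10,10,10,11,11,12,15,16,19,38]

Per-enzyme occurrences:
  TgoX (ATGCG, off=4): starts [15, 59, 127, 181, 200, 205, 210] → cuts [19, 63, 131, 185, 204, 209, 214]
  BxoIV (TGATCAA, off=3): starts [22, 72, 89, 97, 109, 167, 174, 229] → cuts [25, 75, 92, 100, 112, 170, 177, 232]
  MvoI (ACATCAAT, off=3): starts [81, 148, 191] → cuts [84, 151, 194]
  OquIII (TTTTTG, off=0): starts [1, 8, 64, 116, 141, 216] → cuts [1, 8, 64, 116, 141, 216]
  LmaV (CCTGT, off=2): starts [236, 241] → cuts [238, 243]

Pooled cuts: [1, 8, 19, 25, 63, 64, 75, 84, 92, 100, 112, 116, 131, 141, 151, 170, 177, 185, 194, 204, 209, 214, 216, 232, 238, 243]

Fragment lengths:
  [0,1): 1 bp
  [1,8): 7 bp
  [8,19): 11 bp
  [19,25): 6 bp
  [25,63): 38 bp
  [63,64): 1 bp
  [64,75): 11 bp
  [75,84): 9 bp
  [84,92): 8 bp
  [92,100): 8 bp
  [100,112): 12 bp
  [112,116): 4 bp
  [116,131): 15 bp
  [131,141): 10 bp
  [141,151): 10 bp
  [151,170): 19 bp
  [170,177): 7 bp
  [177,185): 8 bp
  [185,194): 9 bp
  [194,204): 10 bp
  [204,209): 5 bp
  [209,214): 5 bp
  [214,216): 2 bp
  [216,232): 16 bp
  [232,238): 6 bp
  [238,243): 5 bp
  [243,247): 4 bp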